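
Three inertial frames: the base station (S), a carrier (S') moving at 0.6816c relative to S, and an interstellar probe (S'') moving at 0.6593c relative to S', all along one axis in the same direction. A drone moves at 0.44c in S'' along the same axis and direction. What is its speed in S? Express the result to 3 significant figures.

Compose velocities in two stages. Stage 1 (into S'): u₁ = (0.44+0.6593)/(1+0.44×0.6593) = 0.85211.
Stage 2 (into S): u = (0.85211+0.6816)/(1+0.85211×0.6816) = 0.97021, so the speed is 0.970c.

0.970c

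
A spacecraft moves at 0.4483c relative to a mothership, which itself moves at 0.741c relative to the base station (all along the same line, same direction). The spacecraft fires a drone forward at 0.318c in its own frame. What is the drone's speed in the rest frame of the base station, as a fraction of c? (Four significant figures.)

0.9430c

Apply u = (u'+v)/(1+u'v) twice. Drone in the mothership frame: (0.318+0.4483)/(1+0.318·0.4483) = 0.7663/1.1425594 = 0.67069c.
That velocity, transformed to the rest frame of the base station: (0.67069+0.741)/(1+0.67069·0.741) = 1.41169/1.49698129 = 0.94302c.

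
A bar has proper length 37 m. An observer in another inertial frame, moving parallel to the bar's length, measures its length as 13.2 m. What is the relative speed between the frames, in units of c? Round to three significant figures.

Length contraction gives γ = L₀/L = 37/13.2 = 2.803.
β = √(1 − 1/γ²) = √0.872722 = 0.934.

0.934c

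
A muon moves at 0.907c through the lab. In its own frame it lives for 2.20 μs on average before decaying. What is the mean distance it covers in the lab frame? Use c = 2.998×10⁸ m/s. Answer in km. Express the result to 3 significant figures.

1.42 km

γ = 1/√(1 − β²) = 1/√(1 − 0.822649) = 1/√0.177351 = 1/0.421131 = 2.3746.
Lab-frame lifetime: Δt = γτ = 2.3746 × 2.20 μs = 5.2241 μs.
Distance: d = vΔt = 0.907 × 2.998×10⁸ m/s × 5.2241×10^-6 s = 1420 m = 1.42 km.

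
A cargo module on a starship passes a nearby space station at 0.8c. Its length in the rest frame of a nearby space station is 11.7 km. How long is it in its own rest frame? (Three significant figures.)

19.5 km

β² = 0.64, so γ = 1/√0.36 = 1.6667.
Proper length: L₀ = γ·L = 1.6667 × 11.7 = 19.5 km.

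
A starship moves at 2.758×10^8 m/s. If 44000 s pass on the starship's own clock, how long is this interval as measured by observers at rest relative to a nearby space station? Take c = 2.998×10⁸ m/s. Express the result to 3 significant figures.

1.12×10^5 s

β = v/c = (2.758×10^8 m/s)/(2.998×10⁸ m/s) = 0.919947.
Lorentz factor: γ = (1 − 0.8463025)^(−1/2) = 2.5507.
Time dilation: Δt = γ·Δτ = 2.5507 × 44000 = 1.12×10^5 s.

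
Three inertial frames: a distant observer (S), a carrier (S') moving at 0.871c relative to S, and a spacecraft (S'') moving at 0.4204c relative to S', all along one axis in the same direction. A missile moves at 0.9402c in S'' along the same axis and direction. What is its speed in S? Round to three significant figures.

0.998c

Apply u = (u'+v)/(1+u'v) twice. Missile in the carrier frame: (0.9402+0.4204)/(1+0.9402·0.4204) = 1.3606/1.39526008 = 0.97516c.
That velocity, transformed to the rest frame of a distant observer: (0.97516+0.871)/(1+0.97516·0.871) = 1.84616/1.84936436 = 0.99827c.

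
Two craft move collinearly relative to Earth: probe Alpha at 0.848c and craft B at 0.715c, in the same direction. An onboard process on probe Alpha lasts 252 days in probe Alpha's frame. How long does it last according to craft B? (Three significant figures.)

The velocity of probe Alpha relative to craft B is (0.848 − 0.715)c / (1 − 0.848×0.715) = 0.33784c; relative speed 0.33784c.
At |u| = 0.33784c, γ = (1 − 0.114136)^(−1/2) = 1.0625.
Probe Alpha's interval is proper; time dilation gives Δt_B = γΔτ = 1.0625 × 252 days = 268 days.

268 days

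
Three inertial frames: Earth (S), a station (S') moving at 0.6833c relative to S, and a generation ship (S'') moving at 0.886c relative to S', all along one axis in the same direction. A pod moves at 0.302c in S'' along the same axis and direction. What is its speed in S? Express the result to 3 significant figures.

0.988c

Apply u = (u'+v)/(1+u'v) twice. Pod in the station frame: (0.302+0.886)/(1+0.302·0.886) = 1.188/1.267572 = 0.93722c.
That velocity, transformed to the rest frame of Earth: (0.93722+0.6833)/(1+0.93722·0.6833) = 1.62052/1.640402426 = 0.98788c.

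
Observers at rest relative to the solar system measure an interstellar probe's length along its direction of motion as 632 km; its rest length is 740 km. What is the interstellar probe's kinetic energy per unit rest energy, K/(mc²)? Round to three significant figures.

0.171

Length contraction gives γ = L₀/L = 740/632 = 1.17089.
Since K = (γ−1)mc², K/(mc²) = 1.17089 − 1 = 0.171.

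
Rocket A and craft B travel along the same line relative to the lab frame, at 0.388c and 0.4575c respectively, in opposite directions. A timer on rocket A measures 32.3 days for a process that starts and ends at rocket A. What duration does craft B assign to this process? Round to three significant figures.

Transform rocket A's velocity into craft B's frame: (0.388 + 0.4575)/(1 + 0.388·0.4575) = 0.8455/1.17751, so the relative speed is 0.71804c.
γ for this relative speed: γ = 1/√(1 − 0.515581) = 1.4368.
Rocket A's interval is proper; time dilation gives Δt_B = γΔτ = 1.4368 × 32.3 days = 46.4 days.

46.4 days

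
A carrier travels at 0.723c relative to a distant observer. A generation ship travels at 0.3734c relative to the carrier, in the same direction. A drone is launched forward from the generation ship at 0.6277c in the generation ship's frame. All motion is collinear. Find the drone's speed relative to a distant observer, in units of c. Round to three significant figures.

First combine the drone and generation ship (S''→S'): u₁ = (0.6277 + 0.3734)/(1 + 0.6277×0.3734) = 1.0011/1.23438318 = 0.81101.
Then combine with the carrier (S'→S): u = (0.81101 + 0.723)/(1 + 0.81101×0.723) = 1.53401/1.58636023 = 0.967.

0.967c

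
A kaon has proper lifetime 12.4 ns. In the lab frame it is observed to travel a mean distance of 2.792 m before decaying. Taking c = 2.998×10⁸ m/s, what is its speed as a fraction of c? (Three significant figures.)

Let x = d/(cτ) = 2.792 m / (2.998×10⁸ m/s × 1.240×10^-8 s) = 0.75104. Since d = βγcτ, x = βγ = β/√(1−β²).
Solving: β² = x²/(1+x²) = 0.564061/1.564061 = 0.360639, so β = 0.601.

0.601c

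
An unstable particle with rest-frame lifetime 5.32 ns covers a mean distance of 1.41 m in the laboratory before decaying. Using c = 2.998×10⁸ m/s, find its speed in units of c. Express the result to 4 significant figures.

0.6623c

Let x = d/(cτ) = 1.410 m / (2.998×10⁸ m/s × 5.320×10^-9 s) = 0.88405. Since d = βγcτ, x = βγ = β/√(1−β²).
Solving: β² = x²/(1+x²) = 0.781544/1.781544 = 0.438689, so β = 0.6623.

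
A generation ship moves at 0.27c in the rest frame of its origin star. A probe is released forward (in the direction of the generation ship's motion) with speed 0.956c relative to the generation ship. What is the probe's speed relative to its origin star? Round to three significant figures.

0.974c

In units of c, u = (u' + v)/(1 + u'v) with u' = 0.956 and v = 0.27.
Numerator: 0.956 + 0.27 = 1.226. Denominator: 1 + (0.956)(0.27) = 1.25812.
u = 1.226/1.25812 = 0.97447, so the speed is 0.974c.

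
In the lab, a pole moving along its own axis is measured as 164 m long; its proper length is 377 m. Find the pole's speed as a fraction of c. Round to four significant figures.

Length contraction gives γ = L₀/L = 377/164 = 2.2988.
β = √(1 − 1/γ²) = √0.810767 = 0.9004.

0.9004c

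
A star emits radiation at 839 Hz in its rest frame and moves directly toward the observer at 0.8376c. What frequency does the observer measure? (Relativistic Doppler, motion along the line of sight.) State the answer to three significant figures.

2820 Hz

Relativistic Doppler (source moving toward): f_obs = f_src · √((1+β)/(1−β)).
With β = 0.8376: factor = √(1.8376/0.1624) = 3.3638.
f_obs = 839 × 3.3638 = 2820 Hz.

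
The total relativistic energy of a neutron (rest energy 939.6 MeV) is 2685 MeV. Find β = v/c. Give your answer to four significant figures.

0.9368

Total energy E = γmc² gives γ = 2685/939.6 = 2.8576.
Hence β = √(1 − 1/γ²) = √(1 − 0.122461) = √0.877539 = 0.9368.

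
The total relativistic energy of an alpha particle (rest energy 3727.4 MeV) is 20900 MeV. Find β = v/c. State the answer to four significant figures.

0.9840

γ = E/(mc²) = 20900/3727.4 = 5.6071.
β = √(1 − 1/γ²) = √(1 − 0.0318071) = √0.9681929 = 0.9840.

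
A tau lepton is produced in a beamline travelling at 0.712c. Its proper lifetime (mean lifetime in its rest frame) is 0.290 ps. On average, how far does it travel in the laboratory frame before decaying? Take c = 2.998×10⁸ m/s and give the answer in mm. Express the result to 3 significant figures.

γ = 1/√(1 − β²) = 1/√(1 − 0.506944) = 1/√0.493056 = 1/0.702179 = 1.4241.
Lab-frame lifetime: Δt = γτ = 1.4241 × 0.290 ps = 0.41299 ps.
Distance: d = vΔt = 0.712 × 2.998×10⁸ m/s × 4.1299×10^-13 s = 8.82×10^-5 m = 0.0882 mm.

0.0882 mm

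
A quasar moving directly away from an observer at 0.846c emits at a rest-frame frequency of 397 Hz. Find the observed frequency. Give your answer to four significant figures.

Relativistic Doppler (source moving away): f_obs = f_src · √((1−β)/(1+β)).
With β = 0.846: factor = √(0.154/1.846) = 0.28883.
f_obs = 397 × 0.28883 = 114.7 Hz.

114.7 Hz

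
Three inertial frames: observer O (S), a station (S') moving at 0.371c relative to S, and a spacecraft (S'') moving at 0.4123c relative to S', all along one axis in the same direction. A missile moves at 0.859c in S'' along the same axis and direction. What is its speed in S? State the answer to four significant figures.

0.9715c

Apply u = (u'+v)/(1+u'v) twice. Missile in the station frame: (0.859+0.4123)/(1+0.859·0.4123) = 1.2713/1.3541657 = 0.93881c.
That velocity, transformed to the rest frame of observer O: (0.93881+0.371)/(1+0.93881·0.371) = 1.30981/1.34829851 = 0.97145c.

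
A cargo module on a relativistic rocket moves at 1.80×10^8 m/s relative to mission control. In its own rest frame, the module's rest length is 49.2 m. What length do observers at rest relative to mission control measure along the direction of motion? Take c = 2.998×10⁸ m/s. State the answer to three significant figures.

39.3 m

β = v/c = (1.80×10^8 m/s)/(2.998×10⁸ m/s) = 0.6004.
β² = 0.36048016, so γ = 1/√0.63951984 = 1.2505.
Along the direction of motion the measured length is L₀/γ = 49.2/1.2505 = 39.3 m.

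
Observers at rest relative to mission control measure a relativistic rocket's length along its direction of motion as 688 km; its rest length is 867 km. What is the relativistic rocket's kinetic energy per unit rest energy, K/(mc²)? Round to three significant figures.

0.260

Length contraction gives γ = L₀/L = 867/688 = 1.26017.
Since K = (γ−1)mc², K/(mc²) = 1.26017 − 1 = 0.260.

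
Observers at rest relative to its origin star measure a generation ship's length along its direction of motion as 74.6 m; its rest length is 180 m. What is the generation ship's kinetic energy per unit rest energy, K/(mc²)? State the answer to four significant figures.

Length contraction gives γ = L₀/L = 180/74.6 = 2.41287.
Since K = (γ−1)mc², K/(mc²) = 2.41287 − 1 = 1.413.

1.413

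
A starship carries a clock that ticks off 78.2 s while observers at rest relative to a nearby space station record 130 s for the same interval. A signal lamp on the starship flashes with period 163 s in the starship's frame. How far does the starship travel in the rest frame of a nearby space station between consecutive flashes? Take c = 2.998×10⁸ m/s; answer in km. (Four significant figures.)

6.490×10^7 km

From Δt = γΔτ: γ = 130/78.2 = 1.6624.
β = √(1 − 1/γ²) = 0.79884. Lab-frame period = γτ = 1.6624×163 s = 270.97 s. Distance = βc × γτ = 0.79884 × 2.998×10⁸ m/s × 270.97 s = 6.4895×10^10 m = 6.490×10^7 km.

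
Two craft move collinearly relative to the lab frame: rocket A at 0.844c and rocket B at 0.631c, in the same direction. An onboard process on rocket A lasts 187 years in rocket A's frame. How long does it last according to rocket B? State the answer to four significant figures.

210.1 years

Speed of rocket A in rocket B's frame: u = (v_A − v_B)/(1 − v_A v_B/c²) = (0.844 − 0.631)/(1 − 0.844×0.631) = 0.213/0.467436 = 0.45568; |u| = 0.45568c.
γ for this relative speed: γ = 1/√(1 − 0.207644) = 1.1234.
The clock on rocket A records proper time, so rocket B measures Δt = γΔτ = 1.1234 × 187 = 210.1 years.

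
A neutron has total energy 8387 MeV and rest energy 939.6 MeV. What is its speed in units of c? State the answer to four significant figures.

Total energy E = γmc² gives γ = 8387/939.6 = 8.9261.
Hence β = √(1 − 1/γ²) = √(1 − 0.0125509) = √0.9874491 = 0.9937.

0.9937c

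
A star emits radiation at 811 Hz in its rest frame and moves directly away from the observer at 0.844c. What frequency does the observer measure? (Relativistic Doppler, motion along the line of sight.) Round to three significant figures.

Relativistic Doppler (source moving away): f_obs = f_src · √((1−β)/(1+β)).
With β = 0.844: factor = √(0.156/1.844) = 0.29086.
f_obs = 811 × 0.29086 = 236 Hz.

236 Hz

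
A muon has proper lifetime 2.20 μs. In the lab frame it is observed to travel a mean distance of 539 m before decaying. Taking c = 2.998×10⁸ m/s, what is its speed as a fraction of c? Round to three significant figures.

d = βγcτ ⇒ βγ = d/(cτ) = 539.0 m / (659.56 m) = 0.81721.
β = (βγ)/√(1+(βγ)²) = 0.81721/√1.667832 = 0.633.

0.633c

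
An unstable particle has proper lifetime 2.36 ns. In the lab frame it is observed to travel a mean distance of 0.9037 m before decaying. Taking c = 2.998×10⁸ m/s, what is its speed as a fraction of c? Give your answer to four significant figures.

d = βγcτ ⇒ βγ = d/(cτ) = 0.9037 m / (0.707528 m) = 1.2773.
β = (βγ)/√(1+(βγ)²) = 1.2773/√2.6315 = 0.7874.

0.7874c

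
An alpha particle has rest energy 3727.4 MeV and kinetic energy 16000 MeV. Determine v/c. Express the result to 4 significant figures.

0.9820

γ = 1 + K/(mc²) = 1 + 16000/3727.4 = 5.2925.
β = √(1 − 1/γ²) = √(1 − 0.0357008) = √0.9642992 = 0.9820.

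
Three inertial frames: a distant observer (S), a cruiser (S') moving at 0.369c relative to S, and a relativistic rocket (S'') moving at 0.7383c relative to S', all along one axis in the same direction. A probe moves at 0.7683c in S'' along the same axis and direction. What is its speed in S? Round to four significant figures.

Compose velocities in two stages. Stage 1 (into S'): u₁ = (0.7683+0.7383)/(1+0.7683×0.7383) = 0.96131.
Stage 2 (into S): u = (0.96131+0.369)/(1+0.96131×0.369) = 0.98198, so the speed is 0.9820c.

0.9820c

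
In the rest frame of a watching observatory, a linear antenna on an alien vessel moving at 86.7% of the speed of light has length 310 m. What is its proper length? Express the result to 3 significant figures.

622 m

Lorentz factor: γ = (1 − 0.751689)^(−1/2) = 2.0068.
Proper length: L₀ = γ·L = 2.0068 × 310 = 622 m.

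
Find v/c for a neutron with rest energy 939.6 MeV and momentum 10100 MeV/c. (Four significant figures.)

0.9957

βγ = pc/(mc²) = 10100/939.6 = 10.749.
Since γ² = 1 + (βγ)² = 116.541, γ = √116.541 = 10.7954, and β = (βγ)/γ = 10.749/10.7954 = 0.9957.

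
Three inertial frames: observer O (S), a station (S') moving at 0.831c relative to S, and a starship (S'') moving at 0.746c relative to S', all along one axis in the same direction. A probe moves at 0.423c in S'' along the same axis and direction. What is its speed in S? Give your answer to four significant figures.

Compose velocities in two stages. Stage 1 (into S'): u₁ = (0.423+0.746)/(1+0.423×0.746) = 0.8886.
Stage 2 (into S): u = (0.8886+0.831)/(1+0.8886×0.831) = 0.98917, so the speed is 0.9892c.

0.9892c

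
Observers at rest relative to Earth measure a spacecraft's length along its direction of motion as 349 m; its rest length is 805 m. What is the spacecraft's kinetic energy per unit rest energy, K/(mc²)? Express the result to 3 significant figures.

1.31

Length contraction gives γ = L₀/L = 805/349 = 2.30659.
Since K = (γ−1)mc², K/(mc²) = 2.30659 − 1 = 1.31.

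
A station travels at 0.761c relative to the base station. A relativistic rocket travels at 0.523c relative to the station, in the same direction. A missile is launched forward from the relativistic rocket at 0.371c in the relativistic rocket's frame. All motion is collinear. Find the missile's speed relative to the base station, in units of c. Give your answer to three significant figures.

Compose velocities in two stages. Stage 1 (into S'): u₁ = (0.371+0.523)/(1+0.371×0.523) = 0.74872.
Stage 2 (into S): u = (0.74872+0.761)/(1+0.74872×0.761) = 0.96174, so the speed is 0.962c.

0.962c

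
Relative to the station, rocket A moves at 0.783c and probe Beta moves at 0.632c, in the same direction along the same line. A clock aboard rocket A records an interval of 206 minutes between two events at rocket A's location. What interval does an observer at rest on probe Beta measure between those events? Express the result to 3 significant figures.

216 minutes

The velocity of rocket A relative to probe Beta is (0.783 − 0.632)c / (1 − 0.783×0.632) = 0.29892c; relative speed 0.29892c.
γ for this relative speed: γ = 1/√(1 − 0.0893532) = 1.0479.
The clock on rocket A records proper time, so probe Beta measures Δt = γΔτ = 1.0479 × 206 = 216 minutes.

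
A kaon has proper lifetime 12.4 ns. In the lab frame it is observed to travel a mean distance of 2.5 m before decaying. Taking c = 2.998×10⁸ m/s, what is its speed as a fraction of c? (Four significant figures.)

d = βγcτ ⇒ βγ = d/(cτ) = 2.500 m / (3.71752 m) = 0.67249.
β = (βγ)/√(1+(βγ)²) = 0.67249/√1.452243 = 0.5580.

0.5580c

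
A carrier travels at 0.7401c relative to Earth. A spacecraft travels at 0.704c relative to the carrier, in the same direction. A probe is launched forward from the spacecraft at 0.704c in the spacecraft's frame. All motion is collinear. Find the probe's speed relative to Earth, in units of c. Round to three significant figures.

0.991c

Apply u = (u'+v)/(1+u'v) twice. Probe in the carrier frame: (0.704+0.704)/(1+0.704·0.704) = 1.408/1.495616 = 0.94142c.
That velocity, transformed to the rest frame of Earth: (0.94142+0.7401)/(1+0.94142·0.7401) = 1.68152/1.696744942 = 0.99103c.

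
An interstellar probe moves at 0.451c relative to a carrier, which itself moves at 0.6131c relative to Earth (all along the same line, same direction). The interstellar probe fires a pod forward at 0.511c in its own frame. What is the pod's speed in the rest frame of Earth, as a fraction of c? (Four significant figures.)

First combine the pod and interstellar probe (S''→S'): u₁ = (0.511 + 0.451)/(1 + 0.511×0.451) = 0.962/1.230461 = 0.78182.
Then combine with the carrier (S'→S): u = (0.78182 + 0.6131)/(1 + 0.78182×0.6131) = 1.39492/1.479333842 = 0.94294.

0.9429c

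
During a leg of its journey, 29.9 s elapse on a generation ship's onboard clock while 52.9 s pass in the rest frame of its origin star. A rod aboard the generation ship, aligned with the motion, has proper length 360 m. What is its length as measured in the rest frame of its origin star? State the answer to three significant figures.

From Δt = γΔτ: γ = 52.9/29.9 = 1.76923.
L = L₀/γ = 360/1.76923 = 203 m.

203 m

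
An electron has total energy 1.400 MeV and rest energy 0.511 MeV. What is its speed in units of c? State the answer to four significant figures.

Total energy E = γmc² gives γ = 1.400/0.511 = 2.7397.
Hence β = √(1 − 1/γ²) = √(1 − 0.133228) = √0.866772 = 0.9310.

0.9310c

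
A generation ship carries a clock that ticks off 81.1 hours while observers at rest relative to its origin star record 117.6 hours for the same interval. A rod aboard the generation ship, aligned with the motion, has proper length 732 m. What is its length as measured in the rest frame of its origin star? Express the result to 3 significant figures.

γ = Δt/Δτ = 117.6/81.1 = 1.45006.
L = L₀/γ = 732/1.45006 = 505 m.

505 m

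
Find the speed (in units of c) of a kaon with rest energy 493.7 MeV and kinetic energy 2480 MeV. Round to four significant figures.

γ = 1 + K/(mc²) = 1 + 2480/493.7 = 6.0233.
β = √(1 − 1/γ²) = √(1 − 0.0275633) = √0.9724367 = 0.9861.

0.9861c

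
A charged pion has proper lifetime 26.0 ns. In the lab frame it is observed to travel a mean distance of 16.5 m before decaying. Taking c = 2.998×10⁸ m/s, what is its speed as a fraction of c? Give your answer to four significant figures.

0.9042c

Let x = d/(cτ) = 16.50 m / (2.998×10⁸ m/s × 2.600×10^-8 s) = 2.1168. Since d = βγcτ, x = βγ = β/√(1−β²).
Solving: β² = x²/(1+x²) = 4.48084/5.48084 = 0.817546, so β = 0.9042.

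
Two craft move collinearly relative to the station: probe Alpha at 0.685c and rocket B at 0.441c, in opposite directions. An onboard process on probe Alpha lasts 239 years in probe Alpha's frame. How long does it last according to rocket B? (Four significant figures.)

Speed of probe Alpha in rocket B's frame: u = (v_A + v_B)/(1 + v_A v_B/c²) = (0.685 + 0.441)/(1 + 0.685×0.441) = 1.126/1.302085 = 0.86477; |u| = 0.86477c.
γ for this relative speed: γ = 1/√(1 − 0.747827) = 1.9914.
Probe Alpha's interval is proper; time dilation gives Δt_B = γΔτ = 1.9914 × 239 years = 475.9 years.

475.9 years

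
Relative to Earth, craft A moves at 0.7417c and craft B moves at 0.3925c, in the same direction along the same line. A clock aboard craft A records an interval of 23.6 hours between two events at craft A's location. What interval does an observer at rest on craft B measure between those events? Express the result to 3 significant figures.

Speed of craft A in craft B's frame: u = (v_A − v_B)/(1 − v_A v_B/c²) = (0.7417 − 0.3925)/(1 − 0.7417×0.3925) = 0.3492/0.70888275 = 0.49261; |u| = 0.49261c.
γ for this relative speed: γ = 1/√(1 − 0.242665) = 1.1491.
The clock on craft A records proper time, so craft B measures Δt = γΔτ = 1.1491 × 23.6 = 27.1 hours.

27.1 hours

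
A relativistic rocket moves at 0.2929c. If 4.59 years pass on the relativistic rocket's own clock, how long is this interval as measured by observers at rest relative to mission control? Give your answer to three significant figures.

γ = 1/√(1 − β²) = 1/√(1 − 0.08579041) = 1/√0.91420959 = 1/0.956143 = 1.0459.
The onboard clock measures proper time, so the interval in the rest frame of mission control is dilated: Δt = γ·Δτ = 1.0459 × 4.59 years = 4.80 years.

4.80 years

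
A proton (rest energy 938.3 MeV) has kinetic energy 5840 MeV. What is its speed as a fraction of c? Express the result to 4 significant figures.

0.9904c

γ = 1 + K/(mc²) = 1 + 5840/938.3 = 7.224.
β = √(1 − 1/γ²) = √(1 − 0.0191622) = √0.9808378 = 0.9904.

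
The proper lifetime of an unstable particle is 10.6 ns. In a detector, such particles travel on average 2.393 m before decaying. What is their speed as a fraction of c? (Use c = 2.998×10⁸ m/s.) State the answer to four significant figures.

Lab distance = (lab lifetime)·v = γτ·βc, so βγ = d/(cτ) = 2.393/(2.998×10⁸ × 1.060×10^-8) = 0.75302.
With βγ = 0.75302: γ² = 1 + (βγ)² = 1.567039, and β = (βγ)/γ = 0.75302/1.25181 = 0.6015.

0.6015c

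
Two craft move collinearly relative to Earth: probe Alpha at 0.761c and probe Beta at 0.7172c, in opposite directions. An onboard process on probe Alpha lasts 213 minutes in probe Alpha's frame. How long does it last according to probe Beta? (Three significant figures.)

728 minutes

Speed of probe Alpha in probe Beta's frame: u = (v_A + v_B)/(1 + v_A v_B/c²) = (0.761 + 0.7172)/(1 + 0.761×0.7172) = 1.4782/1.5457892 = 0.95628; |u| = 0.95628c.
At |u| = 0.95628c, γ = (1 − 0.914471)^(−1/2) = 3.4193.
The clock on probe Alpha records proper time, so probe Beta measures Δt = γΔτ = 3.4193 × 213 = 728 minutes.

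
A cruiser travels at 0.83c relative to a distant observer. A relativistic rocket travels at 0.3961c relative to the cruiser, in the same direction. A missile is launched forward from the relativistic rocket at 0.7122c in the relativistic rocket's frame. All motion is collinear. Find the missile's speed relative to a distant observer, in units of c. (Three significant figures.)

Apply u = (u'+v)/(1+u'v) twice. Missile in the cruiser frame: (0.7122+0.3961)/(1+0.7122·0.3961) = 1.1083/1.28210242 = 0.86444c.
That velocity, transformed to the rest frame of a distant observer: (0.86444+0.83)/(1+0.86444·0.83) = 1.69444/1.7174852 = 0.98658c.

0.987c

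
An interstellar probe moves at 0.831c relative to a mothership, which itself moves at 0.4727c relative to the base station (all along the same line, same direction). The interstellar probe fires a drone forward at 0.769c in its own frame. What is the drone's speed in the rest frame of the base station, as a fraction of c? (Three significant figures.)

0.991c

Apply u = (u'+v)/(1+u'v) twice. Drone in the mothership frame: (0.769+0.831)/(1+0.769·0.831) = 1.6/1.639039 = 0.97618c.
That velocity, transformed to the rest frame of the base station: (0.97618+0.4727)/(1+0.97618·0.4727) = 1.44888/1.461440286 = 0.99141c.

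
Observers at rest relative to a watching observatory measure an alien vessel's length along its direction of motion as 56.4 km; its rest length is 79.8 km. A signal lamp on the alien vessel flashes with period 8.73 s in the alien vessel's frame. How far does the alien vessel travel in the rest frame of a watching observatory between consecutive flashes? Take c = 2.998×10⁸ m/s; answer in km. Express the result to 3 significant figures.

2.62×10^6 km

Length contraction gives γ = L₀/L = 79.8/56.4 = 1.41489.
β = √(1 − 1/γ²) = 0.70744. Lab-frame period = γτ = 1.41489×8.73 s = 12.352 s. Distance = βc × γτ = 0.70744 × 2.998×10⁸ m/s × 12.352 s = 2.6197×10^9 m = 2.62×10^6 km.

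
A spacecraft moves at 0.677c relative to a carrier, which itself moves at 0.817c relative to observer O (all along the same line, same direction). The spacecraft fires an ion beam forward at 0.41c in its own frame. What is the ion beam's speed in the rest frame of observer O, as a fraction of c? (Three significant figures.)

First combine the ion beam and spacecraft (S''→S'): u₁ = (0.41 + 0.677)/(1 + 0.41×0.677) = 1.087/1.27757 = 0.85083.
Then combine with the carrier (S'→S): u = (0.85083 + 0.817)/(1 + 0.85083×0.817) = 1.66783/1.69512811 = 0.9839.

0.984c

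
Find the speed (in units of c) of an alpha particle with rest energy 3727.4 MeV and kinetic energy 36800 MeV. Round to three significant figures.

K = (γ−1)mc², so γ = 1 + 36800/3727.4 = 10.873.
Then v/c = √(1 − γ⁻²) = √(1 − 0.00845865) = √0.99154135 = 0.996.

0.996c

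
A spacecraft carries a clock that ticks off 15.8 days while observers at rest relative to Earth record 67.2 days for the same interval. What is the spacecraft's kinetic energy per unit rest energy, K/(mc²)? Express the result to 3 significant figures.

The time-dilation ratio gives γ = 67.2/15.8 = 4.25316.
Since K = (γ−1)mc², K/(mc²) = 4.25316 − 1 = 3.25.

3.25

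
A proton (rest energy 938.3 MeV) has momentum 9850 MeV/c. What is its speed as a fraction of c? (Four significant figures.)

pc/(mc²) = 9850/938.3 = 10.498 = βγ = β/√(1−β²).
So β² = x²/(1 + x²) with x = 10.498: x² = 110.208, β² = 110.208/111.208 = 0.991008, β = 0.9955.

0.9955c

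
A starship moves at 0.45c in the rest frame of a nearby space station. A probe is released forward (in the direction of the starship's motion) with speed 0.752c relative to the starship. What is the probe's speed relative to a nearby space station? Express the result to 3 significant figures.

Relativistic velocity addition: u = (u' + v)/(1 + u'v/c²), with u' = 0.752c and v = 0.45c.
Numerator: 0.752 + 0.45 = 1.202. Denominator: 1 + (0.752)(0.45) = 1.3384.
u = 1.202/1.3384 = 0.89809, so the speed is 0.898c.

0.898c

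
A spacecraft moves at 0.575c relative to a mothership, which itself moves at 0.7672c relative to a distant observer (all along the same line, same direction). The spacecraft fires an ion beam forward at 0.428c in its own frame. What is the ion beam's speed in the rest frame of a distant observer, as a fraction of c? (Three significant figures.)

Compose velocities in two stages. Stage 1 (into S'): u₁ = (0.428+0.575)/(1+0.428×0.575) = 0.80491.
Stage 2 (into S): u = (0.80491+0.7672)/(1+0.80491×0.7672) = 0.97192, so the speed is 0.972c.

0.972c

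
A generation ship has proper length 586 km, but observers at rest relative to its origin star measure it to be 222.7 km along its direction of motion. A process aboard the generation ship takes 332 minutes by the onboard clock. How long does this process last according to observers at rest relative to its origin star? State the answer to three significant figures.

874 minutes

γ = L₀/L = 586/222.7 = 2.63134.
The same γ dilates the second interval: 2.63134 × 332 minutes = 874 minutes.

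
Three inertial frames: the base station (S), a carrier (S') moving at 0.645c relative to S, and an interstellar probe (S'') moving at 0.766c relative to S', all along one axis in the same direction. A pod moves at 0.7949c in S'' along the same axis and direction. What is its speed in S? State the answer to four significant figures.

0.9935c

Compose velocities in two stages. Stage 1 (into S'): u₁ = (0.7949+0.766)/(1+0.7949×0.766) = 0.97017.
Stage 2 (into S): u = (0.97017+0.645)/(1+0.97017×0.645) = 0.99349, so the speed is 0.9935c.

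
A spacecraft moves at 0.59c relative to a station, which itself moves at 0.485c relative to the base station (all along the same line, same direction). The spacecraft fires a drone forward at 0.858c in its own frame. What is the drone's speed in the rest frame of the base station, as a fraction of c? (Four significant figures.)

0.9864c

Compose velocities in two stages. Stage 1 (into S'): u₁ = (0.858+0.59)/(1+0.858×0.59) = 0.96135.
Stage 2 (into S): u = (0.96135+0.485)/(1+0.96135×0.485) = 0.98642, so the speed is 0.9864c.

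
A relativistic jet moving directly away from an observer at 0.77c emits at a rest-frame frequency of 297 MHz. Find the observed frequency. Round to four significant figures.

107.1 MHz

Relativistic Doppler (source moving away): f_obs = f_src · √((1−β)/(1+β)).
With β = 0.77: factor = √(0.23/1.77) = 0.36048.
f_obs = 297 × 0.36048 = 107.1 MHz.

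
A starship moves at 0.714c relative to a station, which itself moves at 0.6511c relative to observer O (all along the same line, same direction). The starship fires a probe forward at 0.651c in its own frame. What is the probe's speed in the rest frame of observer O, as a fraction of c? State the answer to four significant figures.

0.9852c

First combine the probe and starship (S''→S'): u₁ = (0.651 + 0.714)/(1 + 0.651×0.714) = 1.365/1.464814 = 0.93186.
Then combine with the station (S'→S): u = (0.93186 + 0.6511)/(1 + 0.93186×0.6511) = 1.58296/1.606734046 = 0.9852.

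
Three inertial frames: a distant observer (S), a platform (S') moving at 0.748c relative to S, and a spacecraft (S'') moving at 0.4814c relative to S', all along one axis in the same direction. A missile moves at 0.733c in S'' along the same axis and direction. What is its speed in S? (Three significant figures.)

Compose velocities in two stages. Stage 1 (into S'): u₁ = (0.733+0.4814)/(1+0.733×0.4814) = 0.89765.
Stage 2 (into S): u = (0.89765+0.748)/(1+0.89765×0.748) = 0.98457, so the speed is 0.985c.

0.985c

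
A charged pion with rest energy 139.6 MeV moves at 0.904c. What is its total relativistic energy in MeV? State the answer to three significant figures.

327 MeV

With β = 0.904, γ = 1/√(1 − 0.904²) = 1/√0.182784 = 2.339.
Total energy: E = γmc² = 2.339 × 139.6 MeV = 327 MeV.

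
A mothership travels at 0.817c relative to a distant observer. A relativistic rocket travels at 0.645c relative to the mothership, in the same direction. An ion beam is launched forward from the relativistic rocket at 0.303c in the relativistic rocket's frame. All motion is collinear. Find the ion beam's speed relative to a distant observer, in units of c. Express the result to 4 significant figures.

First combine the ion beam and relativistic rocket (S''→S'): u₁ = (0.303 + 0.645)/(1 + 0.303×0.645) = 0.948/1.195435 = 0.79302.
Then combine with the mothership (S'→S): u = (0.79302 + 0.817)/(1 + 0.79302×0.817) = 1.61002/1.64789734 = 0.97701.

0.9770c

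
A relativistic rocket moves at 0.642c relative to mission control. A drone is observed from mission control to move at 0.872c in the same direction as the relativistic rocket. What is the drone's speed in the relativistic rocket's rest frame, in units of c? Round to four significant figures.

0.5225c

Transform to the relativistic rocket's frame: u' = (u − v)/(1 − uv/c²).
u' = (0.872 − 0.642)/(1 − 0.872×0.642) = 0.23/0.440176 = 0.52252.
Speed in the relativistic rocket's frame: 0.5225c (in the same direction).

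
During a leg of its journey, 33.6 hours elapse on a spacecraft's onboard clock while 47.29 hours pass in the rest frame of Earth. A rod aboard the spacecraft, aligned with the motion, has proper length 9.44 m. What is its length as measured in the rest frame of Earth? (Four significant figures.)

6.707 m

The time-dilation ratio gives γ = 47.29/33.6 = 1.40744.
L = L₀/γ = 9.44/1.40744 = 6.707 m.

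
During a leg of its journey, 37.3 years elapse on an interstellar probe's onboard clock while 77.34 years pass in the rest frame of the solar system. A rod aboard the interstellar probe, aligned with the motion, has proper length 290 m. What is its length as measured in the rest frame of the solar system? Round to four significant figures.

From Δt = γΔτ: γ = 77.34/37.3 = 2.07346.
L = L₀/γ = 290/2.07346 = 139.9 m.

139.9 m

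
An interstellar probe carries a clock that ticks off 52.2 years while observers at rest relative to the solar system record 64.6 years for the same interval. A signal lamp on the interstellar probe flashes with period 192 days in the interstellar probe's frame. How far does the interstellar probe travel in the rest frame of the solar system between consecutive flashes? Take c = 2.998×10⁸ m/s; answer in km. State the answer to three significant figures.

γ = Δt/Δτ = 64.6/52.2 = 1.23755.
β = √(1 − 1/γ²) = 0.58912. Lab-frame period = γτ = 1.23755×192 days = 237.61 days. Distance = βc × γτ = 0.58912 × 2.998×10⁸ m/s × 20529504 s = 3.6259×10^15 m = 3.63×10^12 km.

3.63×10^12 km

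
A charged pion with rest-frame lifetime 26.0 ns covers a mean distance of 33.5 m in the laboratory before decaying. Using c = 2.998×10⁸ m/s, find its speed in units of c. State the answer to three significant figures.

Let x = d/(cτ) = 33.50 m / (2.998×10⁸ m/s × 2.600×10^-8 s) = 4.2977. Since d = βγcτ, x = βγ = β/√(1−β²).
Solving: β² = x²/(1+x²) = 18.4702/19.4702 = 0.948639, so β = 0.974.

0.974c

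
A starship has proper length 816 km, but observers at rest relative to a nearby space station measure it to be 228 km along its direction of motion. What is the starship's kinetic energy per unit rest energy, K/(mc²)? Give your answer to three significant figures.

2.58

From L = L₀/γ: γ = 816/228 = 3.57895.
Since K = (γ−1)mc², K/(mc²) = 3.57895 − 1 = 2.58.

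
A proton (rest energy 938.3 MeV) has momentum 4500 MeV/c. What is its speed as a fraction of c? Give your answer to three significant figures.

0.979c

pc/(mc²) = 4500/938.3 = 4.7959 = βγ = β/√(1−β²).
So β² = x²/(1 + x²) with x = 4.7959: x² = 23.0007, β² = 23.0007/24.0007 = 0.958335, β = 0.979.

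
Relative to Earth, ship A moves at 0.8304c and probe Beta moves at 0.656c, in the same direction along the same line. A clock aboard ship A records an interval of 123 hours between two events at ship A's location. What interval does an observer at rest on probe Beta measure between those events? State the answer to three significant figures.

Transform ship A's velocity into probe Beta's frame: (0.8304 − 0.656)/(1 − 0.8304·0.656) = 0.1744/0.4552576, so the relative speed is 0.38308c.
γ for this relative speed: γ = 1/√(1 − 0.14675) = 1.0826.
The clock on ship A records proper time, so probe Beta measures Δt = γΔτ = 1.0826 × 123 = 133 hours.

133 hours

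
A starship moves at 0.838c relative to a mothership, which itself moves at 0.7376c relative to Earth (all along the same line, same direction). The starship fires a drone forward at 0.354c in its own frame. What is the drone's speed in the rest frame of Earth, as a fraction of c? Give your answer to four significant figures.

0.9874c

First combine the drone and starship (S''→S'): u₁ = (0.354 + 0.838)/(1 + 0.354×0.838) = 1.192/1.296652 = 0.91929.
Then combine with the mothership (S'→S): u = (0.91929 + 0.7376)/(1 + 0.91929×0.7376) = 1.65689/1.678068304 = 0.98738.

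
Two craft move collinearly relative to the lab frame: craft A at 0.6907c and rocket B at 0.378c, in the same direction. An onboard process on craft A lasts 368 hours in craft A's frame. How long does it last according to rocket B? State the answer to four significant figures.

Speed of craft A in rocket B's frame: u = (v_A − v_B)/(1 − v_A v_B/c²) = (0.6907 − 0.378)/(1 − 0.6907×0.378) = 0.3127/0.7389154 = 0.42319; |u| = 0.42319c.
γ for this relative speed: γ = 1/√(1 − 0.17909) = 1.1037.
The clock on craft A records proper time, so rocket B measures Δt = γΔτ = 1.1037 × 368 = 406.2 hours.

406.2 hours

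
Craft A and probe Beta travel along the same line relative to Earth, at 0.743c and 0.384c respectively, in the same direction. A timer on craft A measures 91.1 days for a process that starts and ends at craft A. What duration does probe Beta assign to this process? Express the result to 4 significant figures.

Transform craft A's velocity into probe Beta's frame: (0.743 − 0.384)/(1 − 0.743·0.384) = 0.359/0.714688, so the relative speed is 0.50232c.
γ for this relative speed: γ = 1/√(1 − 0.252325) = 1.1565.
Craft A's interval is proper; time dilation gives Δt_B = γΔτ = 1.1565 × 91.1 days = 105.4 days.

105.4 days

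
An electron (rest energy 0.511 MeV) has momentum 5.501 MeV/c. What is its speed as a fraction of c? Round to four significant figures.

βγ = pc/(mc²) = 5.501/0.511 = 10.765.
Since γ² = 1 + (βγ)² = 116.885, γ = √116.885 = 10.8113, and β = (βγ)/γ = 10.765/10.8113 = 0.9957.

0.9957c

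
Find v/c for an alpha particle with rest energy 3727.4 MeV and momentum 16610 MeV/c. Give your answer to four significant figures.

0.9757

βγ = pc/(mc²) = 16610/3727.4 = 4.4562.
Since γ² = 1 + (βγ)² = 20.8577, γ = √20.8577 = 4.56702, and β = (βγ)/γ = 4.4562/4.56702 = 0.9757.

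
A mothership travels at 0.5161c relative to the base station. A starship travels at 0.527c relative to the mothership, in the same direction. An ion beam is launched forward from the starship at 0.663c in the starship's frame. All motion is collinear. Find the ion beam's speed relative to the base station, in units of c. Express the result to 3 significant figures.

0.961c

Apply u = (u'+v)/(1+u'v) twice. Ion beam in the mothership frame: (0.663+0.527)/(1+0.663·0.527) = 1.19/1.349401 = 0.88187c.
That velocity, transformed to the rest frame of the base station: (0.88187+0.5161)/(1+0.88187·0.5161) = 1.39797/1.455133107 = 0.96072c.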